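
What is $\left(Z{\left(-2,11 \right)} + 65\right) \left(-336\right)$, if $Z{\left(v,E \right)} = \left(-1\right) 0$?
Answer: $-21840$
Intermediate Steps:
$Z{\left(v,E \right)} = 0$
$\left(Z{\left(-2,11 \right)} + 65\right) \left(-336\right) = \left(0 + 65\right) \left(-336\right) = 65 \left(-336\right) = -21840$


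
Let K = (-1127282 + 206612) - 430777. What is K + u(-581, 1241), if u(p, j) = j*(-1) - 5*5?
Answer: -1352713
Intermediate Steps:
K = -1351447 (K = -920670 - 430777 = -1351447)
u(p, j) = -25 - j (u(p, j) = -j - 25 = -25 - j)
K + u(-581, 1241) = -1351447 + (-25 - 1*1241) = -1351447 + (-25 - 1241) = -1351447 - 1266 = -1352713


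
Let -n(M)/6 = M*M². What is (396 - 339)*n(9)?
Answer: -249318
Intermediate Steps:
n(M) = -6*M³ (n(M) = -6*M*M² = -6*M³)
(396 - 339)*n(9) = (396 - 339)*(-6*9³) = 57*(-6*729) = 57*(-4374) = -249318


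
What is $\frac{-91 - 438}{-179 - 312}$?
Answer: $\frac{529}{491} \approx 1.0774$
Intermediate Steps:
$\frac{-91 - 438}{-179 - 312} = - \frac{529}{-491} = \left(-529\right) \left(- \frac{1}{491}\right) = \frac{529}{491}$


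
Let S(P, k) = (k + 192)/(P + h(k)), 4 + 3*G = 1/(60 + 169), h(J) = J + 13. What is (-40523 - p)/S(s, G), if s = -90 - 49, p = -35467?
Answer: 147427904/43663 ≈ 3376.5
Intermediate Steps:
h(J) = 13 + J
s = -139
G = -305/229 (G = -4/3 + 1/(3*(60 + 169)) = -4/3 + (⅓)/229 = -4/3 + (⅓)*(1/229) = -4/3 + 1/687 = -305/229 ≈ -1.3319)
S(P, k) = (192 + k)/(13 + P + k) (S(P, k) = (k + 192)/(P + (13 + k)) = (192 + k)/(13 + P + k))
(-40523 - p)/S(s, G) = (-40523 - 1*(-35467))/(((192 - 305/229)/(13 - 139 - 305/229))) = (-40523 + 35467)/(((43663/229)/(-29159/229))) = -5056/((-229/29159*43663/229)) = -5056/(-43663/29159) = -5056*(-29159/43663) = 147427904/43663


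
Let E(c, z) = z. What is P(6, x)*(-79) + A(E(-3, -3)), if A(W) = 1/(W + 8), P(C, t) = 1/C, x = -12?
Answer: -389/30 ≈ -12.967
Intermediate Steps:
A(W) = 1/(8 + W)
P(6, x)*(-79) + A(E(-3, -3)) = -79/6 + 1/(8 - 3) = (⅙)*(-79) + 1/5 = -79/6 + ⅕ = -389/30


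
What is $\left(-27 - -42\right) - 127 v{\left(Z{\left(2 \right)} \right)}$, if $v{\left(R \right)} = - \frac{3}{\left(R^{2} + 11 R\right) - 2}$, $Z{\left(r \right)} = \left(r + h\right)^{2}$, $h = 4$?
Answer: $\frac{25731}{1690} \approx 15.225$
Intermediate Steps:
$Z{\left(r \right)} = \left(4 + r\right)^{2}$ ($Z{\left(r \right)} = \left(r + 4\right)^{2} = \left(4 + r\right)^{2}$)
$v{\left(R \right)} = - \frac{3}{-2 + R^{2} + 11 R}$
$\left(-27 - -42\right) - 127 v{\left(Z{\left(2 \right)} \right)} = \left(-27 - -42\right) - 127 \left(- \frac{3}{-2 + \left(\left(4 + 2\right)^{2}\right)^{2} + 11 \left(4 + 2\right)^{2}}\right) = \left(-27 + 42\right) - 127 \left(- \frac{3}{-2 + \left(6^{2}\right)^{2} + 11 \cdot 6^{2}}\right) = 15 - 127 \left(- \frac{3}{-2 + 36^{2} + 11 \cdot 36}\right) = 15 - 127 \left(- \frac{3}{-2 + 1296 + 396}\right) = 15 - 127 \left(- \frac{3}{1690}\right) = 15 - 127 \left(\left(-3\right) \frac{1}{1690}\right) = 15 - - \frac{381}{1690} = 15 + \frac{381}{1690} = \frac{25731}{1690}$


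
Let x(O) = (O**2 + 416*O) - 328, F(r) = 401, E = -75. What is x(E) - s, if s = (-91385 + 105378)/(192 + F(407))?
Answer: -15374472/593 ≈ -25927.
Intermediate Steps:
s = 13993/593 (s = (-91385 + 105378)/(192 + 401) = 13993/593 ≈ 23.597)
x(O) = -328 + O**2 + 416*O
x(E) - s = (-328 + (-75)**2 + 416*(-75)) - 1*13993/593 = (-328 + 5625 - 31200) - 13993/593 = -25903 - 13993/593 = -15374472/593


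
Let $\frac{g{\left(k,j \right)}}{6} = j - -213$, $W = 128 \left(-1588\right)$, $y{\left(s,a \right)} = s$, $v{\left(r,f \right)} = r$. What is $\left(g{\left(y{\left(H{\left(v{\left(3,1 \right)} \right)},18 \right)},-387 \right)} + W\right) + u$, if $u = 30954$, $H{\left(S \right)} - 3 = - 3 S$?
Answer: $-173354$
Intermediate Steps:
$H{\left(S \right)} = 3 - 3 S$
$W = -203264$
$g{\left(k,j \right)} = 1278 + 6 j$ ($g{\left(k,j \right)} = 6 \left(j - -213\right) = 6 \left(j + 213\right) = 6 \left(213 + j\right) = 1278 + 6 j$)
$\left(g{\left(y{\left(H{\left(v{\left(3,1 \right)} \right)},18 \right)},-387 \right)} + W\right) + u = \left(\left(1278 + 6 \left(-387\right)\right) - 203264\right) + 30954 = \left(\left(1278 - 2322\right) - 203264\right) + 30954 = \left(-1044 - 203264\right) + 30954 = -204308 + 30954 = -173354$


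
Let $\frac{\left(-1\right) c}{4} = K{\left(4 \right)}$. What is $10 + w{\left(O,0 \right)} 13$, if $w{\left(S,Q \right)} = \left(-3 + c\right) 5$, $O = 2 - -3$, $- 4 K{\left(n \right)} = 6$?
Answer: $205$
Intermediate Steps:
$K{\left(n \right)} = - \frac{3}{2}$ ($K{\left(n \right)} = \left(- \frac{1}{4}\right) 6 = - \frac{3}{2}$)
$O = 5$ ($O = 2 + 3 = 5$)
$c = 6$ ($c = \left(-4\right) \left(- \frac{3}{2}\right) = 6$)
$w{\left(S,Q \right)} = 15$ ($w{\left(S,Q \right)} = \left(-3 + 6\right) 5 = 3 \cdot 5 = 15$)
$10 + w{\left(O,0 \right)} 13 = 10 + 15 \cdot 13 = 10 + 195 = 205$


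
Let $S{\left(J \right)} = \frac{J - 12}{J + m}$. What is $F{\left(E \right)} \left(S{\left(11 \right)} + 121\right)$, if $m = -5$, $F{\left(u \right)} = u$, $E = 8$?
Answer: $\frac{2900}{3} \approx 966.67$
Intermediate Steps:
$S{\left(J \right)} = \frac{-12 + J}{-5 + J}$ ($S{\left(J \right)} = \frac{J - 12}{J - 5} = \frac{-12 + J}{-5 + J}$)
$F{\left(E \right)} \left(S{\left(11 \right)} + 121\right) = 8 \left(\frac{-12 + 11}{-5 + 11} + 121\right) = 8 \left(\frac{1}{6} \left(-1\right) + 121\right) = 8 \left(- \frac{1}{6} + 121\right) = 8 \cdot \frac{725}{6} = \frac{2900}{3}$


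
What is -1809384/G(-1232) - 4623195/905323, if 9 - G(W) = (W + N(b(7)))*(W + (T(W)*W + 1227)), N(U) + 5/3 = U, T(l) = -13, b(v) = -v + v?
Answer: -15492760316167/2980360434243 ≈ -5.1983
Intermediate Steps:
b(v) = 0
N(U) = -5/3 + U
G(W) = 9 - (1227 - 12*W)*(-5/3 + W) (G(W) = 9 - (W + (-5/3 + 0))*(W + (-13*W + 1227)) = 9 - (W - 5/3)*(W + (1227 - 13*W)) = 9 - (-5/3 + W)*(1227 - 12*W) = 9 - (1227 - 12*W)*(-5/3 + W))
-1809384/G(-1232) - 4623195/905323 = -1809384/(2054 - 1247*(-1232) + 12*(-1232)**2) - 4623195/905323 = -1809384/(2054 + 1536304 + 12*1517824) - 4623195*1/905323 = -1809384/(2054 + 1536304 + 18213888) - 4623195/905323 = -1809384/19752246 - 4623195/905323 = -1809384*1/19752246 - 4623195/905323 = -301564/3292041 - 4623195/905323 = -15492760316167/2980360434243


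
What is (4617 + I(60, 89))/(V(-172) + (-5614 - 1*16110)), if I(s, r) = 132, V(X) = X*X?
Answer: 1583/2620 ≈ 0.60420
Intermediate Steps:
V(X) = X**2
(4617 + I(60, 89))/(V(-172) + (-5614 - 1*16110)) = (4617 + 132)/((-172)**2 + (-5614 - 1*16110)) = 4749/(29584 + (-5614 - 16110)) = 4749/(29584 - 21724) = 4749/7860 = 4749*(1/7860) = 1583/2620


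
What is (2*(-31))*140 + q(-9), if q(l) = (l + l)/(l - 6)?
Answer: -43394/5 ≈ -8678.8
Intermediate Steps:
q(l) = 2*l/(-6 + l) (q(l) = (2*l)/(-6 + l) = 2*l/(-6 + l))
(2*(-31))*140 + q(-9) = (2*(-31))*140 + 2*(-9)/(-6 - 9) = -62*140 + 2*(-9)/(-15) = -8680 + 2*(-9)*(-1/15) = -8680 + 6/5 = -43394/5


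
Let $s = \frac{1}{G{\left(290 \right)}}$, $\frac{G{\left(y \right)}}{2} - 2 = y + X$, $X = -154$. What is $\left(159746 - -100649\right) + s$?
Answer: $\frac{71869021}{276} \approx 2.604 \cdot 10^{5}$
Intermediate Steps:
$G{\left(y \right)} = -304 + 2 y$ ($G{\left(y \right)} = 4 + 2 \left(y - 154\right) = 4 + 2 \left(-154 + y\right) = 4 + \left(-308 + 2 y\right) = -304 + 2 y$)
$s = \frac{1}{276}$ ($s = \frac{1}{-304 + 2 \cdot 290} = \frac{1}{-304 + 580} = \frac{1}{276} \approx 0.0036232$)
$\left(159746 - -100649\right) + s = \left(159746 - -100649\right) + \frac{1}{276} = \left(159746 + 100649\right) + \frac{1}{276} = 260395 + \frac{1}{276} = \frac{71869021}{276}$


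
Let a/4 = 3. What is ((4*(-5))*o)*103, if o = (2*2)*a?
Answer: -98880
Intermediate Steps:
a = 12 (a = 4*3 = 12)
o = 48 (o = (2*2)*12 = 4*12 = 48)
((4*(-5))*o)*103 = ((4*(-5))*48)*103 = -20*48*103 = -960*103 = -98880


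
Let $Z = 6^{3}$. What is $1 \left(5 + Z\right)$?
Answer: $221$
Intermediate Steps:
$Z = 216$
$1 \left(5 + Z\right) = 1 \left(5 + 216\right) = 1 \cdot 221 = 221$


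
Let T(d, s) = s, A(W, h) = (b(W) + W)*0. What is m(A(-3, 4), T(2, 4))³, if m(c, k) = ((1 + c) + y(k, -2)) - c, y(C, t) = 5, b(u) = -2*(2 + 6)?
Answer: 216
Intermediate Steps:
b(u) = -16 (b(u) = -2*8 = -16)
A(W, h) = 0 (A(W, h) = (-16 + W)*0 = 0)
m(c, k) = 6 (m(c, k) = ((1 + c) + 5) - c = (6 + c) - c = 6)
m(A(-3, 4), T(2, 4))³ = 6³ = 216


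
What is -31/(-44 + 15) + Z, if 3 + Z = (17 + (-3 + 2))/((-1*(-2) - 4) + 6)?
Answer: 60/29 ≈ 2.0690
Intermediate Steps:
Z = 1 (Z = -3 + (17 + (-3 + 2))/((-1*(-2) - 4) + 6) = -3 + (17 - 1)/((2 - 4) + 6) = -3 + 16/(-2 + 6) = -3 + 16/4 = -3 + 16*(¼) = -3 + 4 = 1)
-31/(-44 + 15) + Z = -31/(-44 + 15) + 1 = -31/(-29) + 1 = -31*(-1/29) + 1 = 31/29 + 1 = 60/29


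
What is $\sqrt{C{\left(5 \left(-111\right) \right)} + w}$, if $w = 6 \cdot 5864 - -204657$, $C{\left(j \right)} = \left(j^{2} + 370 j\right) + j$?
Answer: $\sqrt{341961} \approx 584.77$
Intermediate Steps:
$C{\left(j \right)} = j^{2} + 371 j$
$w = 239841$ ($w = 35184 + 204657 = 239841$)
$\sqrt{C{\left(5 \left(-111\right) \right)} + w} = \sqrt{5 \left(-111\right) \left(371 + 5 \left(-111\right)\right) + 239841} = \sqrt{- 555 \left(371 - 555\right) + 239841} = \sqrt{\left(-555\right) \left(-184\right) + 239841} = \sqrt{102120 + 239841} = \sqrt{341961}$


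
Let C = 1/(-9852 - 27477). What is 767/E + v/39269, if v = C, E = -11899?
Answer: -1124324220166/17442416889399 ≈ -0.064459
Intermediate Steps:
C = -1/37329 (C = 1/(-37329) = -1/37329 ≈ -2.6789e-5)
v = -1/37329 ≈ -2.6789e-5
767/E + v/39269 = 767/(-11899) - 1/37329/39269 = 767*(-1/11899) - 1/37329*1/39269 = -767/11899 - 1/1465872501 = -1124324220166/17442416889399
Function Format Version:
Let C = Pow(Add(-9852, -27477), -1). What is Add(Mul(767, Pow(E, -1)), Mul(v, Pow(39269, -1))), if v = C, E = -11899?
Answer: Rational(-1124324220166, 17442416889399) ≈ -0.064459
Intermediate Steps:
C = Rational(-1, 37329) (C = Pow(-37329, -1) = Rational(-1, 37329) ≈ -2.6789e-5)
v = Rational(-1, 37329) ≈ -2.6789e-5
Add(Mul(767, Pow(E, -1)), Mul(v, Pow(39269, -1))) = Add(Mul(767, Pow(-11899, -1)), Mul(Rational(-1, 37329), Pow(39269, -1))) = Add(Mul(767, Rational(-1, 11899)), Mul(Rational(-1, 37329), Rational(1, 39269))) = Add(Rational(-767, 11899), Rational(-1, 1465872501)) = Rational(-1124324220166, 17442416889399)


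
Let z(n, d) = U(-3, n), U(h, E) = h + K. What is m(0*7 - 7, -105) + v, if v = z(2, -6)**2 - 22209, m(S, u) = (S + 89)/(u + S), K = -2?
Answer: -1242345/56 ≈ -22185.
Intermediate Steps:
U(h, E) = -2 + h (U(h, E) = h - 2 = -2 + h)
z(n, d) = -5 (z(n, d) = -2 - 3 = -5)
m(S, u) = (89 + S)/(S + u)
v = -22184 (v = (-5)**2 - 22209 = 25 - 22209 = -22184)
m(0*7 - 7, -105) + v = (89 + (0*7 - 7))/((0*7 - 7) - 105) - 22184 = (89 + (0 - 7))/((0 - 7) - 105) - 22184 = (89 - 7)/(-7 - 105) - 22184 = 82/(-112) - 22184 = -1/112*82 - 22184 = -41/56 - 22184 = -1242345/56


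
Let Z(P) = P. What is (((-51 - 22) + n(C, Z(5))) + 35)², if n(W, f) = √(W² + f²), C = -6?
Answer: (38 - √61)² ≈ 911.42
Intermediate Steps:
(((-51 - 22) + n(C, Z(5))) + 35)² = (((-51 - 22) + √((-6)² + 5²)) + 35)² = ((-73 + √(36 + 25)) + 35)² = ((-73 + √61) + 35)² = (-38 + √61)²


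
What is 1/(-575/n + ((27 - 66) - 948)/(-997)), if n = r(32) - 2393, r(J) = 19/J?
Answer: 76327329/93906559 ≈ 0.81280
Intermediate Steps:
n = -76557/32 (n = 19/32 - 2393 = -76557/32 ≈ -2392.4)
1/(-575/n + ((27 - 66) - 948)/(-997)) = 1/(-575/(-76557/32) + ((27 - 66) - 948)/(-997)) = 1/(-575*(-32/76557) + (-39 - 948)*(-1/997)) = 1/(18400/76557 - 987*(-1/997)) = 1/(18400/76557 + 987/997) = 1/(93906559/76327329) = 76327329/93906559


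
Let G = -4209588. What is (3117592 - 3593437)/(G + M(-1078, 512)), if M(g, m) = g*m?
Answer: 475845/4761524 ≈ 0.099935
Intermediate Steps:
(3117592 - 3593437)/(G + M(-1078, 512)) = (3117592 - 3593437)/(-4209588 - 1078*512) = -475845/(-4209588 - 551936) = -475845/(-4761524) = -475845*(-1/4761524) = 475845/4761524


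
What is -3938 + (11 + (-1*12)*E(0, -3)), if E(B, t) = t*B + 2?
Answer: -3951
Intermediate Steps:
E(B, t) = 2 + B*t (E(B, t) = B*t + 2 = 2 + B*t)
-3938 + (11 + (-1*12)*E(0, -3)) = -3938 + (11 + (-1*12)*(2 + 0*(-3))) = -3938 + (11 - 12*(2 + 0)) = -3938 + (11 - 12*2) = -3938 + (11 - 24) = -3938 - 13 = -3951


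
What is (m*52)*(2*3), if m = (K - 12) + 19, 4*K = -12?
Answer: 1248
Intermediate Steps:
K = -3 (K = (¼)*(-12) = -3)
m = 4 (m = (-3 - 12) + 19 = -15 + 19 = 4)
(m*52)*(2*3) = (4*52)*(2*3) = 208*6 = 1248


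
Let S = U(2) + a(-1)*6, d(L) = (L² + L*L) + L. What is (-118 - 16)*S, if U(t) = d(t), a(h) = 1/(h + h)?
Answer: -938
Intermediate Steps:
a(h) = 1/(2*h)
d(L) = L + 2*L² (d(L) = (L² + L²) + L = 2*L² + L = L + 2*L²)
U(t) = t*(1 + 2*t)
S = 7 (S = 2*(1 + 2*2) + ((½)/(-1))*6 = 2*(1 + 4) + ((½)*(-1))*6 = 2*5 - ½*6 = 10 - 3 = 7)
(-118 - 16)*S = (-118 - 16)*7 = -134*7 = -938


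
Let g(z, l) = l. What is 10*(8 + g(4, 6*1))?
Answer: 140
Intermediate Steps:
10*(8 + g(4, 6*1)) = 10*(8 + 6*1) = 10*(8 + 6) = 10*14 = 140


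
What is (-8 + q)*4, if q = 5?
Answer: -12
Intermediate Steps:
(-8 + q)*4 = (-8 + 5)*4 = -3*4 = -12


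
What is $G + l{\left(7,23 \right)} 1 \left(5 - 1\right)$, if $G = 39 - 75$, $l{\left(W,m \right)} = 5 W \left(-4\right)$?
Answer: $-596$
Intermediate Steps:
$l{\left(W,m \right)} = - 20 W$
$G = -36$ ($G = 39 - 75 = -36$)
$G + l{\left(7,23 \right)} 1 \left(5 - 1\right) = -36 + \left(-20\right) 7 \cdot 1 \left(5 - 1\right) = -36 - 140 \cdot 1 \cdot 4 = -36 - 560 = -596$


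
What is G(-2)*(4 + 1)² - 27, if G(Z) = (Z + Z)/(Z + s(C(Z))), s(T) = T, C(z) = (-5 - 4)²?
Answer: -2233/79 ≈ -28.266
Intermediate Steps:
C(z) = 81 (C(z) = (-9)² = 81)
G(Z) = 2*Z/(81 + Z) (G(Z) = (Z + Z)/(Z + 81) = (2*Z)/(81 + Z) = 2*Z/(81 + Z))
G(-2)*(4 + 1)² - 27 = (2*(-2)/(81 - 2))*(4 + 1)² - 27 = (2*(-2)/79)*5² - 27 = (2*(-2)*(1/79))*25 - 27 = -4/79*25 - 27 = -100/79 - 27 = -2233/79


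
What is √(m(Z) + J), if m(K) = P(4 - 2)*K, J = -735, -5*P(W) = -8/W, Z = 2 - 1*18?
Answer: I*√18695/5 ≈ 27.346*I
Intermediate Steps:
Z = -16 (Z = 2 - 18 = -16)
P(W) = 8/(5*W) (P(W) = -(-8)/(5*W) = 8/(5*W))
m(K) = 4*K/5 (m(K) = (8/(5*(4 - 2)))*K = ((8/5)/2)*K = ((8/5)*(½))*K = 4*K/5)
√(m(Z) + J) = √((⅘)*(-16) - 735) = √(-64/5 - 735) = √(-3739/5) = I*√18695/5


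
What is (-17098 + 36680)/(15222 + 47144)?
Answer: 9791/31183 ≈ 0.31399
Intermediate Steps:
(-17098 + 36680)/(15222 + 47144) = 19582/62366 = 19582*(1/62366) = 9791/31183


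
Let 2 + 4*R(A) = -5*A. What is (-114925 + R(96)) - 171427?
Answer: -572945/2 ≈ -2.8647e+5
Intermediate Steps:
R(A) = -1/2 - 5*A/4 (R(A) = -1/2 + (-5*A)/4 = -1/2 - 5*A/4)
(-114925 + R(96)) - 171427 = (-114925 + (-1/2 - 5/4*96)) - 171427 = (-114925 + (-1/2 - 120)) - 171427 = (-114925 - 241/2) - 171427 = -230091/2 - 171427 = -572945/2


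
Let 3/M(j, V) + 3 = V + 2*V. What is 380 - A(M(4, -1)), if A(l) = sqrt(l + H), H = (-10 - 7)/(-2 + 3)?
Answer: 380 - I*sqrt(70)/2 ≈ 380.0 - 4.1833*I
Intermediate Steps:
M(j, V) = 3/(-3 + 3*V) (M(j, V) = 3/(-3 + (V + 2*V)) = 3/(-3 + 3*V))
H = -17 (H = -17/1 = -17*1 = -17)
A(l) = sqrt(-17 + l) (A(l) = sqrt(l - 17) = sqrt(-17 + l))
380 - A(M(4, -1)) = 380 - sqrt(-17 + 1/(-1 - 1)) = 380 - sqrt(-17 + 1/(-2)) = 380 - sqrt(-17 - 1/2) = 380 - sqrt(-35/2) = 380 - I*sqrt(70)/2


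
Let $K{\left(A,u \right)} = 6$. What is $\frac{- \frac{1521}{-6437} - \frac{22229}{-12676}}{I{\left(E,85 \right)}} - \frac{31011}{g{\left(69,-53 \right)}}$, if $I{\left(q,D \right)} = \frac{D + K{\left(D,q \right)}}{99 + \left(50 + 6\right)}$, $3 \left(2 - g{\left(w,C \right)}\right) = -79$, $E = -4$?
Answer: $- \frac{98378257262023}{90162930260} \approx -1091.1$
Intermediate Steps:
$g{\left(w,C \right)} = \frac{85}{3}$ ($g{\left(w,C \right)} = 2 - - \frac{79}{3} = 2 + \frac{79}{3} = \frac{85}{3}$)
$I{\left(q,D \right)} = \frac{6}{155} + \frac{D}{155}$ ($I{\left(q,D \right)} = \frac{D + 6}{99 + \left(50 + 6\right)} = \frac{6 + D}{99 + 56} = \frac{6 + D}{155} = \left(6 + D\right) \frac{1}{155} = \frac{6}{155} + \frac{D}{155}$)
$\frac{- \frac{1521}{-6437} - \frac{22229}{-12676}}{I{\left(E,85 \right)}} - \frac{31011}{g{\left(69,-53 \right)}} = \frac{- \frac{1521}{-6437} - \frac{22229}{-12676}}{\frac{6}{155} + \frac{1}{155} \cdot 85} - \frac{31011}{\frac{85}{3}} = \frac{\left(-1521\right) \left(- \frac{1}{6437}\right) - - \frac{22229}{12676}}{\frac{6}{155} + \frac{17}{31}} - \frac{93033}{85} = \frac{\frac{1521}{6437} + \frac{22229}{12676}}{\frac{91}{155}} - \frac{93033}{85} = \frac{162368269}{81595412} \cdot \frac{155}{91} - \frac{93033}{85} = \frac{3595297385}{1060740356} - \frac{93033}{85} = - \frac{98378257262023}{90162930260}$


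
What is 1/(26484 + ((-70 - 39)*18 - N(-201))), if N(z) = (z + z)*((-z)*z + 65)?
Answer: -1/16190550 ≈ -6.1764e-8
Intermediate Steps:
N(z) = 2*z*(65 - z²) (N(z) = (2*z)*(-z² + 65) = (2*z)*(65 - z²) = 2*z*(65 - z²))
1/(26484 + ((-70 - 39)*18 - N(-201))) = 1/(26484 + ((-70 - 39)*18 - 2*(-201)*(65 - 1*(-201)²))) = 1/(26484 + (-109*18 - 2*(-201)*(65 - 1*40401))) = 1/(26484 + (-1962 - 2*(-201)*(65 - 40401))) = 1/(26484 + (-1962 - 2*(-201)*(-40336))) = 1/(26484 + (-1962 - 1*16215072)) = 1/(26484 + (-1962 - 16215072)) = 1/(26484 - 16217034) = 1/(-16190550) = -1/16190550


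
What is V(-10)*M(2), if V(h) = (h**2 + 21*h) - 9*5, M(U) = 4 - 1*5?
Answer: 155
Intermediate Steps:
M(U) = -1 (M(U) = 4 - 5 = -1)
V(h) = -45 + h**2 + 21*h (V(h) = (h**2 + 21*h) - 45 = -45 + h**2 + 21*h)
V(-10)*M(2) = (-45 + (-10)**2 + 21*(-10))*(-1) = (-45 + 100 - 210)*(-1) = -155*(-1) = 155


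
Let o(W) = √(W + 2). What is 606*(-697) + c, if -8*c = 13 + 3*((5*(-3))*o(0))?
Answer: -3379069/8 + 45*√2/8 ≈ -4.2238e+5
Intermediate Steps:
o(W) = √(2 + W)
c = -13/8 + 45*√2/8 (c = -(13 + 3*((5*(-3))*√(2 + 0)))/8 = -(13 + 3*(-15*√2))/8 = -(13 - 45*√2)/8 = -13/8 + 45*√2/8 ≈ 6.3299)
606*(-697) + c = 606*(-697) + (-13/8 + 45*√2/8) = -422382 + (-13/8 + 45*√2/8) = -3379069/8 + 45*√2/8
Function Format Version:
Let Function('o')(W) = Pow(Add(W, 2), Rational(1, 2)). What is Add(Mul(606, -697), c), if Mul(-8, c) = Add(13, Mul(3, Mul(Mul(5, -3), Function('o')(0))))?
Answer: Add(Rational(-3379069, 8), Mul(Rational(45, 8), Pow(2, Rational(1, 2)))) ≈ -4.2238e+5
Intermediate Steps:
Function('o')(W) = Pow(Add(2, W), Rational(1, 2))
c = Add(Rational(-13, 8), Mul(Rational(45, 8), Pow(2, Rational(1, 2)))) (c = Mul(Rational(-1, 8), Add(13, Mul(3, Mul(Mul(5, -3), Pow(Add(2, 0), Rational(1, 2)))))) = Mul(Rational(-1, 8), Add(13, Mul(3, Mul(-15, Pow(2, Rational(1, 2)))))) = Mul(Rational(-1, 8), Add(13, Mul(-45, Pow(2, Rational(1, 2))))) = Add(Rational(-13, 8), Mul(Rational(45, 8), Pow(2, Rational(1, 2)))) ≈ 6.3299)
Add(Mul(606, -697), c) = Add(Mul(606, -697), Add(Rational(-13, 8), Mul(Rational(45, 8), Pow(2, Rational(1, 2))))) = Add(-422382, Add(Rational(-13, 8), Mul(Rational(45, 8), Pow(2, Rational(1, 2))))) = Add(Rational(-3379069, 8), Mul(Rational(45, 8), Pow(2, Rational(1, 2))))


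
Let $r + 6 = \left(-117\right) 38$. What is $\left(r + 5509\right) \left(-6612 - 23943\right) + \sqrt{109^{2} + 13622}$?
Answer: $-32296635 + \sqrt{25503} \approx -3.2296 \cdot 10^{7}$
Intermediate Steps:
$r = -4452$ ($r = -6 - 4446 = -4452$)
$\left(r + 5509\right) \left(-6612 - 23943\right) + \sqrt{109^{2} + 13622} = \left(-4452 + 5509\right) \left(-6612 - 23943\right) + \sqrt{109^{2} + 13622} = 1057 \left(-30555\right) + \sqrt{11881 + 13622} = -32296635 + \sqrt{25503}$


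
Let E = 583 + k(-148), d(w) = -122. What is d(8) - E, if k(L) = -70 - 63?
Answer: -572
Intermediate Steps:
k(L) = -133
E = 450 (E = 583 - 133 = 450)
d(8) - E = -122 - 1*450 = -122 - 450 = -572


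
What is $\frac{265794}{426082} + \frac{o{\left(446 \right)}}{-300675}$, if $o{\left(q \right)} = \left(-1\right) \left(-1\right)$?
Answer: $\frac{39958592434}{64056102675} \approx 0.62381$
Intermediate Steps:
$o{\left(q \right)} = 1$
$\frac{265794}{426082} + \frac{o{\left(446 \right)}}{-300675} = \frac{265794}{426082} + 1 \frac{1}{-300675} = 265794 \cdot \frac{1}{426082} + 1 \left(- \frac{1}{300675}\right) = \frac{132897}{213041} - \frac{1}{300675} = \frac{39958592434}{64056102675}$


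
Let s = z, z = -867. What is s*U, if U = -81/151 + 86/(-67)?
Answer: 15964071/10117 ≈ 1577.9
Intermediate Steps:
U = -18413/10117 (U = -81*1/151 + 86*(-1/67) = -81/151 - 86/67 = -18413/10117 ≈ -1.8200)
s = -867
s*U = -867*(-18413/10117) = 15964071/10117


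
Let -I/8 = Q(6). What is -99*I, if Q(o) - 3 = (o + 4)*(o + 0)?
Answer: 49896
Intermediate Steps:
Q(o) = 3 + o*(4 + o) (Q(o) = 3 + (o + 4)*(o + 0) = 3 + (4 + o)*o = 3 + o*(4 + o))
I = -504 (I = -8*(3 + 6² + 4*6) = -8*(3 + 36 + 24) = -8*63 = -504)
-99*I = -99*(-504) = 49896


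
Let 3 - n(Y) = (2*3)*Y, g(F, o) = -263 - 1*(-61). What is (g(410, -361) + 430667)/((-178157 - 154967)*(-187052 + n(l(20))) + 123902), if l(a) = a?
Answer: 430465/62350609858 ≈ 6.9039e-6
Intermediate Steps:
g(F, o) = -202 (g(F, o) = -263 + 61 = -202)
n(Y) = 3 - 6*Y (n(Y) = 3 - 2*3*Y = 3 - 6*Y)
(g(410, -361) + 430667)/((-178157 - 154967)*(-187052 + n(l(20))) + 123902) = (-202 + 430667)/((-178157 - 154967)*(-187052 + (3 - 6*20)) + 123902) = 430465/(-333124*(-187052 + (3 - 120)) + 123902) = 430465/(-333124*(-187052 - 117) + 123902) = 430465/(-333124*(-187169) + 123902) = 430465/(62350485956 + 123902) = 430465/62350609858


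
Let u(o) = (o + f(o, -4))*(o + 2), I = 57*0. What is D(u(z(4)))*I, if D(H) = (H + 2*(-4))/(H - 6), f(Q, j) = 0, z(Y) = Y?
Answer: 0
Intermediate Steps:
I = 0
u(o) = o*(2 + o) (u(o) = (o + 0)*(o + 2) = o*(2 + o))
D(H) = (-8 + H)/(-6 + H) (D(H) = (H - 8)/(-6 + H) = (-8 + H)/(-6 + H))
D(u(z(4)))*I = ((-8 + 4*(2 + 4))/(-6 + 4*(2 + 4)))*0 = ((-8 + 4*6)/(-6 + 4*6))*0 = ((-8 + 24)/(-6 + 24))*0 = (16/18)*0 = ((1/18)*16)*0 = (8/9)*0 = 0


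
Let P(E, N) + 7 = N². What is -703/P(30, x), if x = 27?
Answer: -37/38 ≈ -0.97368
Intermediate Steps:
P(E, N) = -7 + N²
-703/P(30, x) = -703/(-7 + 27²) = -703/(-7 + 729) = -703/722 = -703*1/722 = -37/38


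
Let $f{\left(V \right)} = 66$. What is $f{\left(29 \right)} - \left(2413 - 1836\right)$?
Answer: $-511$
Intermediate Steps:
$f{\left(29 \right)} - \left(2413 - 1836\right) = 66 - \left(2413 - 1836\right) = 66 - 577 = -511$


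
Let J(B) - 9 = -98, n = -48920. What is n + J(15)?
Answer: -49009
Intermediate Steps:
J(B) = -89 (J(B) = 9 - 98 = -89)
n + J(15) = -48920 - 89 = -49009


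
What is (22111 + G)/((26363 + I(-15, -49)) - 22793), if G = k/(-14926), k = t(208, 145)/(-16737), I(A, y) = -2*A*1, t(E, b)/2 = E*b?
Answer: 2761845925801/449669631600 ≈ 6.1419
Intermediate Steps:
t(E, b) = 2*E*b (t(E, b) = 2*(E*b) = 2*E*b)
I(A, y) = -2*A
k = -60320/16737 (k = (2*208*145)/(-16737) = 60320*(-1/16737) = -60320/16737 ≈ -3.6040)
G = 30160/124908231 (G = -60320/16737/(-14926) = -60320/16737*(-1/14926) = 30160/124908231 ≈ 0.00024146)
(22111 + G)/((26363 + I(-15, -49)) - 22793) = (22111 + 30160/124908231)/((26363 - 2*(-15)) - 22793) = 2761845925801/(124908231*((26363 + 30) - 22793)) = 2761845925801/(124908231*(26393 - 22793)) = (2761845925801/124908231)/3600 = (2761845925801/124908231)*(1/3600) = 2761845925801/449669631600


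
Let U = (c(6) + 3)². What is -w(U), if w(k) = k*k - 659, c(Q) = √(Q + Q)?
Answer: -214 - 504*√3 ≈ -1087.0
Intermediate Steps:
c(Q) = √2*√Q (c(Q) = √(2*Q) = √2*√Q)
U = (3 + 2*√3)² (U = (√2*√6 + 3)² = (2*√3 + 3)² = (3 + 2*√3)² ≈ 41.785)
w(k) = -659 + k² (w(k) = k² - 659 = -659 + k²)
-w(U) = -(-659 + (21 + 12*√3)²) = 659 - (21 + 12*√3)²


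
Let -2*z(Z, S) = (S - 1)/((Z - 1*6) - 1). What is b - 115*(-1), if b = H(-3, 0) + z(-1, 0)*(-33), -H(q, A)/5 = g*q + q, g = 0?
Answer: 2113/16 ≈ 132.06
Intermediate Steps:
H(q, A) = -5*q (H(q, A) = -5*(0*q + q) = -5*(0 + q) = -5*q)
z(Z, S) = -(-1 + S)/(2*(-7 + Z)) (z(Z, S) = -(S - 1)/(2*((Z - 1*6) - 1)) = -(-1 + S)/(2*((Z - 6) - 1)) = -(-1 + S)/(2*((-6 + Z) - 1)) = -(-1 + S)/(2*(-7 + Z)))
b = 273/16 (b = -5*(-3) + ((1 - 1*0)/(2*(-7 - 1)))*(-33) = 15 + ((½)*(1 + 0)/(-8))*(-33) = 15 + ((½)*(-⅛)*1)*(-33) = 15 - 1/16*(-33) = 15 + 33/16 = 273/16 ≈ 17.063)
b - 115*(-1) = 273/16 - 115*(-1) = 273/16 + 115 = 2113/16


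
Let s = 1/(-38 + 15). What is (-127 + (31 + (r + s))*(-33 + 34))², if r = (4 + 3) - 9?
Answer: 5085025/529 ≈ 9612.5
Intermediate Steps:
s = -1/23 (s = 1/(-23) = -1/23 ≈ -0.043478)
r = -2 (r = 7 - 9 = -2)
(-127 + (31 + (r + s))*(-33 + 34))² = (-127 + (31 + (-2 - 1/23))*(-33 + 34))² = (-127 + (31 - 47/23)*1)² = (-127 + (666/23)*1)² = (-127 + 666/23)² = (-2255/23)² = 5085025/529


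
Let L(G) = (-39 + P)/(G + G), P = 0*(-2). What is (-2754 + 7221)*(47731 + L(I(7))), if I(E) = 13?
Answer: 426415353/2 ≈ 2.1321e+8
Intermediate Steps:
P = 0
L(G) = -39/(2*G) (L(G) = (-39 + 0)/(G + G) = -39*1/(2*G) = -39/(2*G))
(-2754 + 7221)*(47731 + L(I(7))) = (-2754 + 7221)*(47731 - 39/2/13) = 4467*(47731 - 39/2*1/13) = 4467*(47731 - 3/2) = 4467*(95459/2) = 426415353/2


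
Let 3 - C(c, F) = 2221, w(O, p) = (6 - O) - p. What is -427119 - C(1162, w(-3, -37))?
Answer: -424901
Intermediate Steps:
w(O, p) = 6 - O - p
C(c, F) = -2218 (C(c, F) = 3 - 1*2221 = 3 - 2221 = -2218)
-427119 - C(1162, w(-3, -37)) = -427119 - 1*(-2218) = -427119 + 2218 = -424901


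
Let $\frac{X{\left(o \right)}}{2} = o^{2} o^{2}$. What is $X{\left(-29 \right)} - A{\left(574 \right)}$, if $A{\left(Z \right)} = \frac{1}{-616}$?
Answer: $\frac{871370193}{616} \approx 1.4146 \cdot 10^{6}$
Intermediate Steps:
$A{\left(Z \right)} = - \frac{1}{616}$
$X{\left(o \right)} = 2 o^{4}$ ($X{\left(o \right)} = 2 o^{2} o^{2} = 2 o^{4}$)
$X{\left(-29 \right)} - A{\left(574 \right)} = 2 \left(-29\right)^{4} - - \frac{1}{616} = 2 \cdot 707281 + \frac{1}{616} = 1414562 + \frac{1}{616} = \frac{871370193}{616}$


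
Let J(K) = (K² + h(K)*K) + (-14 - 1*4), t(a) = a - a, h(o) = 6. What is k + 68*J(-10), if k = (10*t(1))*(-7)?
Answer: 1496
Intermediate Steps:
t(a) = 0
k = 0 (k = (10*0)*(-7) = 0*(-7) = 0)
J(K) = -18 + K² + 6*K (J(K) = (K² + 6*K) + (-14 - 1*4) = (K² + 6*K) + (-14 - 4) = (K² + 6*K) - 18 = -18 + K² + 6*K)
k + 68*J(-10) = 0 + 68*(-18 + (-10)² + 6*(-10)) = 0 + 68*(-18 + 100 - 60) = 0 + 68*22 = 0 + 1496 = 1496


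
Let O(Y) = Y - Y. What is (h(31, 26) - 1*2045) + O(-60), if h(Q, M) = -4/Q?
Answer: -63399/31 ≈ -2045.1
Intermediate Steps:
O(Y) = 0
(h(31, 26) - 1*2045) + O(-60) = (-4/31 - 1*2045) + 0 = (-4*1/31 - 2045) + 0 = (-4/31 - 2045) + 0 = -63399/31 + 0 = -63399/31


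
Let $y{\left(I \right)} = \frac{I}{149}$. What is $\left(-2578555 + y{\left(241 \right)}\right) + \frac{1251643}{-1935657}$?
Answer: $- \frac{743688227311085}{288412893} \approx -2.5786 \cdot 10^{6}$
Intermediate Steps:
$y{\left(I \right)} = \frac{I}{149}$ ($y{\left(I \right)} = I \frac{1}{149} = \frac{I}{149}$)
$\left(-2578555 + y{\left(241 \right)}\right) + \frac{1251643}{-1935657} = \left(-2578555 + \frac{1}{149} \cdot 241\right) + \frac{1251643}{-1935657} = \left(-2578555 + \frac{241}{149}\right) + 1251643 \left(- \frac{1}{1935657}\right) = - \frac{384204454}{149} - \frac{1251643}{1935657} = - \frac{743688227311085}{288412893}$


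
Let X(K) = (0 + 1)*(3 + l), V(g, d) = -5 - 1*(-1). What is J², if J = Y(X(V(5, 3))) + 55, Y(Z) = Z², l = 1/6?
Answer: 5480281/1296 ≈ 4228.6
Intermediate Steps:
l = ⅙ ≈ 0.16667
V(g, d) = -4 (V(g, d) = -5 + 1 = -4)
X(K) = 19/6 (X(K) = (0 + 1)*(3 + ⅙) = 1*(19/6) = 19/6)
J = 2341/36 (J = (19/6)² + 55 = 361/36 + 55 = 2341/36 ≈ 65.028)
J² = (2341/36)² = 5480281/1296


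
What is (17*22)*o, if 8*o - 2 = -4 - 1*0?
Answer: -187/2 ≈ -93.500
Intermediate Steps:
o = -1/4 (o = 1/4 + (-4 - 1*0)/8 = 1/4 + (-4 + 0)/8 = 1/4 + (1/8)*(-4) = 1/4 - 1/2 = -1/4 ≈ -0.25000)
(17*22)*o = (17*22)*(-1/4) = 374*(-1/4) = -187/2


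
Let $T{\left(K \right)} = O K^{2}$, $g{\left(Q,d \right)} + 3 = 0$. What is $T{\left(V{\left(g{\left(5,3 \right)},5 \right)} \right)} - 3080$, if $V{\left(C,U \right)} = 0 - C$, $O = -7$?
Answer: $-3143$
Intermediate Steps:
$g{\left(Q,d \right)} = -3$ ($g{\left(Q,d \right)} = -3 + 0 = -3$)
$V{\left(C,U \right)} = - C$
$T{\left(K \right)} = - 7 K^{2}$
$T{\left(V{\left(g{\left(5,3 \right)},5 \right)} \right)} - 3080 = - 7 \left(\left(-1\right) \left(-3\right)\right)^{2} - 3080 = - 7 \cdot 3^{2} - 3080 = \left(-7\right) 9 - 3080 = -63 - 3080 = -3143$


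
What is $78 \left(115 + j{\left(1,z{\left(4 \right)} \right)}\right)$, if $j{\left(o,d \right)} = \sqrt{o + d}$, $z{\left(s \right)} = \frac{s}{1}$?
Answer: $8970 + 78 \sqrt{5} \approx 9144.4$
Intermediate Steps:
$z{\left(s \right)} = s$ ($z{\left(s \right)} = s 1 = s$)
$j{\left(o,d \right)} = \sqrt{d + o}$
$78 \left(115 + j{\left(1,z{\left(4 \right)} \right)}\right) = 78 \left(115 + \sqrt{4 + 1}\right) = 78 \left(115 + \sqrt{5}\right) = 8970 + 78 \sqrt{5}$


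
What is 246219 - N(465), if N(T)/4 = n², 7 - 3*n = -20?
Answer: 245895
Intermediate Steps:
n = 9 (n = 7/3 - ⅓*(-20) = 7/3 + 20/3 = 9)
N(T) = 324 (N(T) = 4*9² = 4*81 = 324)
246219 - N(465) = 246219 - 1*324 = 246219 - 324 = 245895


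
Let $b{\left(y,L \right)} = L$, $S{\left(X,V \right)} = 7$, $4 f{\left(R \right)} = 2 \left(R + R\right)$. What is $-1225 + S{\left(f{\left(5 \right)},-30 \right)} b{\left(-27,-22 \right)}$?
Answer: $-1379$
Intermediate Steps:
$f{\left(R \right)} = R$ ($f{\left(R \right)} = \frac{2 \left(R + R\right)}{4} = \frac{2 \cdot 2 R}{4} = \frac{4 R}{4} = R$)
$-1225 + S{\left(f{\left(5 \right)},-30 \right)} b{\left(-27,-22 \right)} = -1225 + 7 \left(-22\right) = -1225 - 154 = -1379$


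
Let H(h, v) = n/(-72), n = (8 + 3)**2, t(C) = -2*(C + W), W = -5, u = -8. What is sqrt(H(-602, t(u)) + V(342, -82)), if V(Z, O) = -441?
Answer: I*sqrt(63746)/12 ≈ 21.04*I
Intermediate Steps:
t(C) = 10 - 2*C (t(C) = -2*(C - 5) = -2*(-5 + C) = 10 - 2*C)
n = 121 (n = 11**2 = 121)
H(h, v) = -121/72 (H(h, v) = 121/(-72) = 121*(-1/72) = -121/72)
sqrt(H(-602, t(u)) + V(342, -82)) = sqrt(-121/72 - 441) = sqrt(-31873/72) = I*sqrt(63746)/12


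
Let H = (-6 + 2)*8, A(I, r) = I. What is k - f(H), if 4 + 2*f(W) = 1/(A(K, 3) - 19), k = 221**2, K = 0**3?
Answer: 1856035/38 ≈ 48843.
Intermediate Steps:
K = 0
H = -32 (H = -4*8 = -32)
k = 48841
f(W) = -77/38 (f(W) = -2 + 1/(2*(0 - 19)) = -2 + (1/2)/(-19) = -2 + (1/2)*(-1/19) = -2 - 1/38 = -77/38)
k - f(H) = 48841 - 1*(-77/38) = 48841 + 77/38 = 1856035/38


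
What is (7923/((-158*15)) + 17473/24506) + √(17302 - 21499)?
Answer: -12729169/4839935 + I*√4197 ≈ -2.63 + 64.784*I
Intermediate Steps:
(7923/((-158*15)) + 17473/24506) + √(17302 - 21499) = (7923/(-2370) + 17473*(1/24506)) + √(-4197) = (7923*(-1/2370) + 17473/24506) + I*√4197 = (-2641/790 + 17473/24506) + I*√4197 = -12729169/4839935 + I*√4197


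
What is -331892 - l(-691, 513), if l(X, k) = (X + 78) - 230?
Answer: -331049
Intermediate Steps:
l(X, k) = -152 + X (l(X, k) = (78 + X) - 230 = -152 + X)
-331892 - l(-691, 513) = -331892 - (-152 - 691) = -331892 - 1*(-843) = -331892 + 843 = -331049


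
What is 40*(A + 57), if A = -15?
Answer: 1680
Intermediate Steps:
40*(A + 57) = 40*(-15 + 57) = 40*42 = 1680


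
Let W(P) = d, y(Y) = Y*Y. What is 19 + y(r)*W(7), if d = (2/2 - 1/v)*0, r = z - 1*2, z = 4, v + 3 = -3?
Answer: 19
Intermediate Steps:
v = -6 (v = -3 - 3 = -6)
r = 2 (r = 4 - 1*2 = 4 - 2 = 2)
y(Y) = Y²
d = 0 (d = (2/2 - 1/(-6))*0 = (2*(½) - 1*(-⅙))*0 = (1 + ⅙)*0 = (7/6)*0 = 0)
W(P) = 0
19 + y(r)*W(7) = 19 + 2²*0 = 19 + 4*0 = 19 + 0 = 19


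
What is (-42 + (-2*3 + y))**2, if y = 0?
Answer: 2304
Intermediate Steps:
(-42 + (-2*3 + y))**2 = (-42 + (-2*3 + 0))**2 = (-42 + (-6 + 0))**2 = (-42 - 6)**2 = (-48)**2 = 2304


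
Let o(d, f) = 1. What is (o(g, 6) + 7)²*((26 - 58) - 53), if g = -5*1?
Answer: -5440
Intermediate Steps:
g = -5
(o(g, 6) + 7)²*((26 - 58) - 53) = (1 + 7)²*((26 - 58) - 53) = 8²*(-32 - 53) = 64*(-85) = -5440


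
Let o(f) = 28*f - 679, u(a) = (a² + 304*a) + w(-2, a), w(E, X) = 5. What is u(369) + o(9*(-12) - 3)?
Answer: 244555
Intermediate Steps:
u(a) = 5 + a² + 304*a (u(a) = (a² + 304*a) + 5 = 5 + a² + 304*a)
o(f) = -679 + 28*f
u(369) + o(9*(-12) - 3) = (5 + 369² + 304*369) + (-679 + 28*(9*(-12) - 3)) = (5 + 136161 + 112176) + (-679 + 28*(-108 - 3)) = 248342 + (-679 + 28*(-111)) = 248342 + (-679 - 3108) = 248342 - 3787 = 244555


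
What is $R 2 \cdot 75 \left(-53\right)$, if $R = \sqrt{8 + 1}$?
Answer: $-23850$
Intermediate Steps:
$R = 3$ ($R = \sqrt{9} = 3$)
$R 2 \cdot 75 \left(-53\right) = 3 \cdot 2 \cdot 75 \left(-53\right) = 6 \cdot 75 \left(-53\right) = 450 \left(-53\right) = -23850$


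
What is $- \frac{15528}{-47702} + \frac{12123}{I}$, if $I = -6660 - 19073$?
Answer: $- \frac{89354661}{613757783} \approx -0.14559$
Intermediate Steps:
$I = -25733$
$- \frac{15528}{-47702} + \frac{12123}{I} = - \frac{15528}{-47702} + \frac{12123}{-25733} = \left(-15528\right) \left(- \frac{1}{47702}\right) + 12123 \left(- \frac{1}{25733}\right) = \frac{7764}{23851} - \frac{12123}{25733} = - \frac{89354661}{613757783}$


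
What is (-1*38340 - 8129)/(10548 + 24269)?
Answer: -46469/34817 ≈ -1.3347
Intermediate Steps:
(-1*38340 - 8129)/(10548 + 24269) = (-38340 - 8129)/34817 = -46469*1/34817 = -46469/34817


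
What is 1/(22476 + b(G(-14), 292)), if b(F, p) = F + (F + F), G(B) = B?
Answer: 1/22434 ≈ 4.4575e-5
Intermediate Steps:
b(F, p) = 3*F (b(F, p) = F + 2*F = 3*F)
1/(22476 + b(G(-14), 292)) = 1/(22476 + 3*(-14)) = 1/(22476 - 42) = 1/22434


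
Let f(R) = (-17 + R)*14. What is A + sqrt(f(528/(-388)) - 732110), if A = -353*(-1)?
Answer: 353 + 2*I*sqrt(1722710397)/97 ≈ 353.0 + 855.78*I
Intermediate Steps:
A = 353
f(R) = -238 + 14*R
A + sqrt(f(528/(-388)) - 732110) = 353 + sqrt((-238 + 14*(528/(-388))) - 732110) = 353 + sqrt((-238 + 14*(528*(-1/388))) - 732110) = 353 + sqrt((-238 + 14*(-132/97)) - 732110) = 353 + sqrt((-238 - 1848/97) - 732110) = 353 + sqrt(-24934/97 - 732110) = 353 + sqrt(-71039604/97) = 353 + 2*I*sqrt(1722710397)/97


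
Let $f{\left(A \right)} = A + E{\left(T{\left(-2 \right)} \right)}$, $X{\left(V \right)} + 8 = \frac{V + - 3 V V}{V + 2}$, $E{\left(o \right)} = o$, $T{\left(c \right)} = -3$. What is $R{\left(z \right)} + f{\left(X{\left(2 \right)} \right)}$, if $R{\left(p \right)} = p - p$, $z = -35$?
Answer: $- \frac{27}{2} \approx -13.5$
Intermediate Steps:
$R{\left(p \right)} = 0$
$X{\left(V \right)} = -8 + \frac{V - 3 V^{2}}{2 + V}$ ($X{\left(V \right)} = -8 + \frac{V + - 3 V V}{V + 2} = -8 + \frac{V - 3 V^{2}}{2 + V}$)
$f{\left(A \right)} = -3 + A$ ($f{\left(A \right)} = A - 3 = -3 + A$)
$R{\left(z \right)} + f{\left(X{\left(2 \right)} \right)} = 0 + \left(-3 + \frac{-16 - 14 - 3 \cdot 2^{2}}{2 + 2}\right) = 0 + \left(-3 + \frac{-16 - 14 - 12}{4}\right) = 0 + \left(-3 + \frac{1}{4} \left(-42\right)\right) = 0 - \frac{27}{2} = - \frac{27}{2}$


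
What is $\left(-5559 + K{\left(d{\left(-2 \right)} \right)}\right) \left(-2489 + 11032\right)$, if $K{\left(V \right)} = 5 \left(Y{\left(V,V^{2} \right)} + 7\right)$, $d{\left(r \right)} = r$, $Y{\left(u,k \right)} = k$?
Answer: $-47020672$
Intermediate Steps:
$K{\left(V \right)} = 35 + 5 V^{2}$ ($K{\left(V \right)} = 5 \left(V^{2} + 7\right) = 5 \left(7 + V^{2}\right) = 35 + 5 V^{2}$)
$\left(-5559 + K{\left(d{\left(-2 \right)} \right)}\right) \left(-2489 + 11032\right) = \left(-5559 + \left(35 + 5 \left(-2\right)^{2}\right)\right) \left(-2489 + 11032\right) = \left(-5559 + \left(35 + 5 \cdot 4\right)\right) 8543 = \left(-5559 + \left(35 + 20\right)\right) 8543 = \left(-5559 + 55\right) 8543 = \left(-5504\right) 8543 = -47020672$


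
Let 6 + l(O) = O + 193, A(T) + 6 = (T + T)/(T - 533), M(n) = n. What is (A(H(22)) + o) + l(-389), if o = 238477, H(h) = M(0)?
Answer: 238269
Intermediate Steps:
H(h) = 0
A(T) = -6 + 2*T/(-533 + T) (A(T) = -6 + (T + T)/(T - 533) = -6 + (2*T)/(-533 + T) = -6 + 2*T/(-533 + T))
l(O) = 187 + O (l(O) = -6 + (O + 193) = -6 + (193 + O) = 187 + O)
(A(H(22)) + o) + l(-389) = (2*(1599 - 2*0)/(-533 + 0) + 238477) + (187 - 389) = (2*(1599 + 0)/(-533) + 238477) - 202 = (2*(-1/533)*1599 + 238477) - 202 = (-6 + 238477) - 202 = 238471 - 202 = 238269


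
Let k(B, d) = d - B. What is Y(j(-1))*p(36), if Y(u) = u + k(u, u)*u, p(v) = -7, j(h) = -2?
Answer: 14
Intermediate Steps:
Y(u) = u (Y(u) = u + (u - u)*u = u + 0*u = u + 0 = u)
Y(j(-1))*p(36) = -2*(-7) = 14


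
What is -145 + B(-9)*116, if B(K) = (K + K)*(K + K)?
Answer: 37439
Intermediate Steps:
B(K) = 4*K² (B(K) = (2*K)*(2*K) = 4*K²)
-145 + B(-9)*116 = -145 + (4*(-9)²)*116 = -145 + (4*81)*116 = -145 + 324*116 = -145 + 37584 = 37439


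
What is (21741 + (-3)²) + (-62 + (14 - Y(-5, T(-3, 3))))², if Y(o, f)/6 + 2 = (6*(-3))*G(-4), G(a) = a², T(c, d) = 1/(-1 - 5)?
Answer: 2884614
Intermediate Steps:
T(c, d) = -⅙ (T(c, d) = 1/(-6) = -⅙)
Y(o, f) = -1740 (Y(o, f) = -12 + 6*((6*(-3))*(-4)²) = -12 + 6*(-18*16) = -12 + 6*(-288) = -12 - 1728 = -1740)
(21741 + (-3)²) + (-62 + (14 - Y(-5, T(-3, 3))))² = (21741 + (-3)²) + (-62 + (14 - 1*(-1740)))² = (21741 + 9) + (-62 + (14 + 1740))² = 21750 + (-62 + 1754)² = 21750 + 1692² = 21750 + 2862864 = 2884614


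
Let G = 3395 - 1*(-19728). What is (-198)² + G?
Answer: 62327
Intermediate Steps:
G = 23123 (G = 3395 + 19728 = 23123)
(-198)² + G = (-198)² + 23123 = 39204 + 23123 = 62327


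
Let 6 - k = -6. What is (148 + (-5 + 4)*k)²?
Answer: 18496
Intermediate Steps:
k = 12 (k = 6 - 1*(-6) = 6 + 6 = 12)
(148 + (-5 + 4)*k)² = (148 + (-5 + 4)*12)² = (148 - 1*12)² = (148 - 12)² = 136² = 18496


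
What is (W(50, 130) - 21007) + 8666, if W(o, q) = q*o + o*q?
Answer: 659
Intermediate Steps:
W(o, q) = 2*o*q (W(o, q) = o*q + o*q = 2*o*q)
(W(50, 130) - 21007) + 8666 = (2*50*130 - 21007) + 8666 = (13000 - 21007) + 8666 = -8007 + 8666 = 659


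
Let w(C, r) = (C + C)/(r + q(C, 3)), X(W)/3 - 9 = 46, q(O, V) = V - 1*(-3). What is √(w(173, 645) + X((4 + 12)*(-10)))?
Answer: √70152411/651 ≈ 12.866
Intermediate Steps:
q(O, V) = 3 + V (q(O, V) = V + 3 = 3 + V)
X(W) = 165 (X(W) = 27 + 3*46 = 27 + 138 = 165)
w(C, r) = 2*C/(6 + r) (w(C, r) = (C + C)/(r + (3 + 3)) = (2*C)/(r + 6) = (2*C)/(6 + r) = 2*C/(6 + r))
√(w(173, 645) + X((4 + 12)*(-10))) = √(2*173/(6 + 645) + 165) = √(2*173/651 + 165) = √(2*173*(1/651) + 165) = √(346/651 + 165) = √(107761/651) = √70152411/651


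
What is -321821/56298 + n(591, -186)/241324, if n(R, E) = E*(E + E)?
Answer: -18441939947/3396514638 ≈ -5.4297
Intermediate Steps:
n(R, E) = 2*E**2 (n(R, E) = E*(2*E) = 2*E**2)
-321821/56298 + n(591, -186)/241324 = -321821/56298 + (2*(-186)**2)/241324 = -321821*1/56298 + (2*34596)*(1/241324) = -321821/56298 + 69192*(1/241324) = -321821/56298 + 17298/60331 = -18441939947/3396514638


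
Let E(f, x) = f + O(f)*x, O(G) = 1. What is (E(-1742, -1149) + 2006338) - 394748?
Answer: 1608699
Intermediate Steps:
E(f, x) = f + x (E(f, x) = f + 1*x = f + x)
(E(-1742, -1149) + 2006338) - 394748 = ((-1742 - 1149) + 2006338) - 394748 = (-2891 + 2006338) - 394748 = 2003447 - 394748 = 1608699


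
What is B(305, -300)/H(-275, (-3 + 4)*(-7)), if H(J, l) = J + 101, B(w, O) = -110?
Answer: 55/87 ≈ 0.63218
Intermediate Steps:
H(J, l) = 101 + J
B(305, -300)/H(-275, (-3 + 4)*(-7)) = -110/(101 - 275) = -110/(-174) = -110*(-1/174) = 55/87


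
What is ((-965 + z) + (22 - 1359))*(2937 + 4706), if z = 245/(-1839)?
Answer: -32357580589/1839 ≈ -1.7595e+7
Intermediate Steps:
z = -245/1839 (z = 245*(-1/1839) = -245/1839 ≈ -0.13322)
((-965 + z) + (22 - 1359))*(2937 + 4706) = ((-965 - 245/1839) + (22 - 1359))*(2937 + 4706) = (-1774880/1839 - 1337)*7643 = -4233623/1839*7643 = -32357580589/1839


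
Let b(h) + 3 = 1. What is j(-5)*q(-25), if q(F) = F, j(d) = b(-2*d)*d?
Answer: -250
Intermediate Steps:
b(h) = -2 (b(h) = -3 + 1 = -2)
j(d) = -2*d
j(-5)*q(-25) = -2*(-5)*(-25) = 10*(-25) = -250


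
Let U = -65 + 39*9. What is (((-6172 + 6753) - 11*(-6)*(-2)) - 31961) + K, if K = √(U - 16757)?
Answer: -31512 + I*√16471 ≈ -31512.0 + 128.34*I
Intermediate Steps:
U = 286 (U = -65 + 351 = 286)
K = I*√16471 (K = √(286 - 16757) = √(-16471) = I*√16471 ≈ 128.34*I)
(((-6172 + 6753) - 11*(-6)*(-2)) - 31961) + K = (((-6172 + 6753) - 11*(-6)*(-2)) - 31961) + I*√16471 = ((581 + 66*(-2)) - 31961) + I*√16471 = ((581 - 132) - 31961) + I*√16471 = (449 - 31961) + I*√16471 = -31512 + I*√16471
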